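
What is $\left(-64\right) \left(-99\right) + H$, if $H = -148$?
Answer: $6188$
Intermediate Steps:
$\left(-64\right) \left(-99\right) + H = \left(-64\right) \left(-99\right) - 148 = 6336 - 148 = 6188$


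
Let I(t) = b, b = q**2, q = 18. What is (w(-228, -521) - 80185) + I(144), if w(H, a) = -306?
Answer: -80167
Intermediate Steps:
b = 324 (b = 18**2 = 324)
I(t) = 324
(w(-228, -521) - 80185) + I(144) = (-306 - 80185) + 324 = -80491 + 324 = -80167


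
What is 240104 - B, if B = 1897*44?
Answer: 156636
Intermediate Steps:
B = 83468
240104 - B = 240104 - 1*83468 = 240104 - 83468 = 156636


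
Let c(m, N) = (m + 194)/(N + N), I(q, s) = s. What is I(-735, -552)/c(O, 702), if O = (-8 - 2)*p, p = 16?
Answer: -387504/17 ≈ -22794.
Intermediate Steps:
O = -160 (O = (-8 - 2)*16 = -10*16 = -160)
c(m, N) = (194 + m)/(2*N) (c(m, N) = (194 + m)/((2*N)) = (194 + m)*(1/(2*N)) = (194 + m)/(2*N))
I(-735, -552)/c(O, 702) = -552*1404/(194 - 160) = -552/((1/2)*(1/702)*34) = -552/17/702 = -552*702/17 = -387504/17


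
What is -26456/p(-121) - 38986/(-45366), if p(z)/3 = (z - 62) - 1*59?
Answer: 34125187/914881 ≈ 37.300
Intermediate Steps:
p(z) = -363 + 3*z (p(z) = 3*((z - 62) - 1*59) = 3*((-62 + z) - 59) = 3*(-121 + z) = -363 + 3*z)
-26456/p(-121) - 38986/(-45366) = -26456/(-363 + 3*(-121)) - 38986/(-45366) = -26456/(-363 - 363) - 38986*(-1/45366) = -26456/(-726) + 19493/22683 = -26456*(-1/726) + 19493/22683 = 13228/363 + 19493/22683 = 34125187/914881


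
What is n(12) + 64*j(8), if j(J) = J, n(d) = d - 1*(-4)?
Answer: 528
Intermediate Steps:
n(d) = 4 + d (n(d) = d + 4 = 4 + d)
n(12) + 64*j(8) = (4 + 12) + 64*8 = 16 + 512 = 528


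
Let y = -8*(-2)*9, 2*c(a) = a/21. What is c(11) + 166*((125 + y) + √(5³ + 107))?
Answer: 1875479/42 + 332*√58 ≈ 47183.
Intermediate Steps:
c(a) = a/42 (c(a) = (a/21)/2 = a/42)
y = 144 (y = 16*9 = 144)
c(11) + 166*((125 + y) + √(5³ + 107)) = (1/42)*11 + 166*((125 + 144) + √(5³ + 107)) = 11/42 + 166*(269 + √(125 + 107)) = 11/42 + 166*(269 + √232) = 11/42 + 166*(269 + 2*√58) = 11/42 + (44654 + 332*√58) = 1875479/42 + 332*√58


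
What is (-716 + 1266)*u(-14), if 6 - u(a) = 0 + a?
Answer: 11000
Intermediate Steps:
u(a) = 6 - a (u(a) = 6 - (0 + a) = 6 - a)
(-716 + 1266)*u(-14) = (-716 + 1266)*(6 - 1*(-14)) = 550*(6 + 14) = 550*20 = 11000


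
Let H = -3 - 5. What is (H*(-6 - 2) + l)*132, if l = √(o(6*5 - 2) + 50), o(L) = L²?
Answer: 8448 + 132*√834 ≈ 12260.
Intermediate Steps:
H = -8
l = √834 (l = √((6*5 - 2)² + 50) = √((30 - 2)² + 50) = √(28² + 50) = √(784 + 50) = √834 ≈ 28.879)
(H*(-6 - 2) + l)*132 = (-8*(-6 - 2) + √834)*132 = (-8*(-8) + √834)*132 = (64 + √834)*132 = 8448 + 132*√834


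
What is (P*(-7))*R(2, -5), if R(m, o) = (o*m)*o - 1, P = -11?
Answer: 3773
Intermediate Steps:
R(m, o) = -1 + m*o**2 (R(m, o) = (m*o)*o - 1 = m*o**2 - 1 = -1 + m*o**2)
(P*(-7))*R(2, -5) = (-11*(-7))*(-1 + 2*(-5)**2) = 77*(-1 + 2*25) = 77*(-1 + 50) = 77*49 = 3773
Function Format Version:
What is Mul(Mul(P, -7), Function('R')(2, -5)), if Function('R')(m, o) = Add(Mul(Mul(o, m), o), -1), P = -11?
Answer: 3773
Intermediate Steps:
Function('R')(m, o) = Add(-1, Mul(m, Pow(o, 2))) (Function('R')(m, o) = Add(Mul(Mul(m, o), o), -1) = Add(Mul(m, Pow(o, 2)), -1) = Add(-1, Mul(m, Pow(o, 2))))
Mul(Mul(P, -7), Function('R')(2, -5)) = Mul(Mul(-11, -7), Add(-1, Mul(2, Pow(-5, 2)))) = Mul(77, Add(-1, Mul(2, 25))) = Mul(77, Add(-1, 50)) = Mul(77, 49) = 3773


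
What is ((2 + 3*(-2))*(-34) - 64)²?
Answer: 5184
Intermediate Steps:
((2 + 3*(-2))*(-34) - 64)² = ((2 - 6)*(-34) - 64)² = (-4*(-34) - 64)² = (136 - 64)² = 72² = 5184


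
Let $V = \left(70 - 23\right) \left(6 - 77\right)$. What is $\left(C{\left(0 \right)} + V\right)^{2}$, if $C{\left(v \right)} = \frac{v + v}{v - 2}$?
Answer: $11135569$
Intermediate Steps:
$V = -3337$ ($V = 47 \left(-71\right) = -3337$)
$C{\left(v \right)} = \frac{2 v}{-2 + v}$
$\left(C{\left(0 \right)} + V\right)^{2} = \left(2 \cdot 0 \frac{1}{-2 + 0} - 3337\right)^{2} = \left(2 \cdot 0 \frac{1}{-2} - 3337\right)^{2} = \left(2 \cdot 0 \left(- \frac{1}{2}\right) - 3337\right)^{2} = \left(0 - 3337\right)^{2} = \left(-3337\right)^{2} = 11135569$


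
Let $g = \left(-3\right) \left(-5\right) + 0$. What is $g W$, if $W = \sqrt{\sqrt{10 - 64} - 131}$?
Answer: $15 \sqrt{-131 + 3 i \sqrt{6}} \approx 4.8134 + 171.75 i$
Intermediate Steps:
$W = \sqrt{-131 + 3 i \sqrt{6}}$ ($W = \sqrt{\sqrt{-54} - 131} = \sqrt{3 i \sqrt{6} - 131} = \sqrt{-131 + 3 i \sqrt{6}} \approx 0.32089 + 11.45 i$)
$g = 15$ ($g = 15 + 0 = 15$)
$g W = 15 \sqrt{-131 + 3 i \sqrt{6}}$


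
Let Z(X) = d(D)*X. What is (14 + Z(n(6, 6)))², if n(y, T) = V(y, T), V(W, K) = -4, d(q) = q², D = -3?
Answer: 484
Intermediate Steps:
n(y, T) = -4
Z(X) = 9*X (Z(X) = (-3)²*X = 9*X)
(14 + Z(n(6, 6)))² = (14 + 9*(-4))² = (14 - 36)² = (-22)² = 484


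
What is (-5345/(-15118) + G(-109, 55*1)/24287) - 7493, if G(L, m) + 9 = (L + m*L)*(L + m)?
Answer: -2746098486297/367170866 ≈ -7479.1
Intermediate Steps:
G(L, m) = -9 + (L + m)*(L + L*m) (G(L, m) = -9 + (L + m*L)*(L + m) = -9 + (L + L*m)*(L + m) = -9 + (L + m)*(L + L*m))
(-5345/(-15118) + G(-109, 55*1)/24287) - 7493 = (-5345/(-15118) + (-9 + (-109)**2 - 5995 - 109*(55*1)**2 + (55*1)*(-109)**2)/24287) - 7493 = (-5345*(-1/15118) + (-9 + 11881 - 109*55 - 109*55**2 + 55*11881)*(1/24287)) - 7493 = (5345/15118 + (-9 + 11881 - 5995 - 109*3025 + 653455)*(1/24287)) - 7493 = (5345/15118 + (-9 + 11881 - 5995 - 329725 + 653455)*(1/24287)) - 7493 = (5345/15118 + 329607*(1/24287)) - 7493 = (5345/15118 + 329607/24287) - 7493 = 5112812641/367170866 - 7493 = -2746098486297/367170866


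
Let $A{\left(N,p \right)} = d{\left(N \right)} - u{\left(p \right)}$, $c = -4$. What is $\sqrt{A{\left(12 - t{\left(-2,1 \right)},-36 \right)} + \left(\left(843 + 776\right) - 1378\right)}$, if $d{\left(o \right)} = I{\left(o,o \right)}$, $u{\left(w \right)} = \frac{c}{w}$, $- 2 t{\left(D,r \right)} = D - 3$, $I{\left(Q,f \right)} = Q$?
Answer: $\frac{\sqrt{9014}}{6} \approx 15.824$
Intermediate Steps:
$t{\left(D,r \right)} = \frac{3}{2} - \frac{D}{2}$ ($t{\left(D,r \right)} = - \frac{D - 3}{2} = - \frac{-3 + D}{2} = \frac{3}{2} - \frac{D}{2}$)
$u{\left(w \right)} = - \frac{4}{w}$
$d{\left(o \right)} = o$
$A{\left(N,p \right)} = N + \frac{4}{p}$ ($A{\left(N,p \right)} = N - - \frac{4}{p} = N + \frac{4}{p}$)
$\sqrt{A{\left(12 - t{\left(-2,1 \right)},-36 \right)} + \left(\left(843 + 776\right) - 1378\right)} = \sqrt{\left(\left(12 - \left(\frac{3}{2} - -1\right)\right) + \frac{4}{-36}\right) + \left(\left(843 + 776\right) - 1378\right)} = \sqrt{\left(\left(12 - \left(\frac{3}{2} + 1\right)\right) + 4 \left(- \frac{1}{36}\right)\right) + \left(1619 - 1378\right)} = \sqrt{\left(\left(12 - \frac{5}{2}\right) - \frac{1}{9}\right) + 241} = \sqrt{\left(\frac{19}{2} - \frac{1}{9}\right) + 241} = \sqrt{\frac{169}{18} + 241} = \sqrt{\frac{4507}{18}} = \frac{\sqrt{9014}}{6}$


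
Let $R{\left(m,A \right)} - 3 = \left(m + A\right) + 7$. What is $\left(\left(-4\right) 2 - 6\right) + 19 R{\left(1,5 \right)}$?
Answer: $290$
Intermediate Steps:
$R{\left(m,A \right)} = 10 + A + m$ ($R{\left(m,A \right)} = 3 + \left(\left(m + A\right) + 7\right) = 3 + \left(\left(A + m\right) + 7\right) = 3 + \left(7 + A + m\right) = 10 + A + m$)
$\left(\left(-4\right) 2 - 6\right) + 19 R{\left(1,5 \right)} = \left(\left(-4\right) 2 - 6\right) + 19 \left(10 + 5 + 1\right) = \left(-8 - 6\right) + 19 \cdot 16 = -14 + 304 = 290$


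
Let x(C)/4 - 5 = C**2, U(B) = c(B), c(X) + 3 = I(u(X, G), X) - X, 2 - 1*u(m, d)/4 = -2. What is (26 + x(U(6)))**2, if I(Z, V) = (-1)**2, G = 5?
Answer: 91204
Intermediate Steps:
u(m, d) = 16 (u(m, d) = 8 - 4*(-2) = 8 + 8 = 16)
I(Z, V) = 1
c(X) = -2 - X (c(X) = -3 + (1 - X) = -2 - X)
U(B) = -2 - B
x(C) = 20 + 4*C**2
(26 + x(U(6)))**2 = (26 + (20 + 4*(-2 - 1*6)**2))**2 = (26 + (20 + 4*(-2 - 6)**2))**2 = (26 + (20 + 4*(-8)**2))**2 = (26 + (20 + 4*64))**2 = (26 + (20 + 256))**2 = (26 + 276)**2 = 302**2 = 91204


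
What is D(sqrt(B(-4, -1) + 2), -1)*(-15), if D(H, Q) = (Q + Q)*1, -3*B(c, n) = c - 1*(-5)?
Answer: 30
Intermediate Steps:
B(c, n) = -5/3 - c/3 (B(c, n) = -(c - 1*(-5))/3 = -(c + 5)/3 = -(5 + c)/3 = -5/3 - c/3)
D(H, Q) = 2*Q (D(H, Q) = (2*Q)*1 = 2*Q)
D(sqrt(B(-4, -1) + 2), -1)*(-15) = (2*(-1))*(-15) = -2*(-15) = 30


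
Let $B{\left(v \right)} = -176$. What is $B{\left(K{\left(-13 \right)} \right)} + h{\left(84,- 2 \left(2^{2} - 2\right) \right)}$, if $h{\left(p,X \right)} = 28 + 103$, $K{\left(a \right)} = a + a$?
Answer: $-45$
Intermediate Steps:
$K{\left(a \right)} = 2 a$
$h{\left(p,X \right)} = 131$
$B{\left(K{\left(-13 \right)} \right)} + h{\left(84,- 2 \left(2^{2} - 2\right) \right)} = -176 + 131 = -45$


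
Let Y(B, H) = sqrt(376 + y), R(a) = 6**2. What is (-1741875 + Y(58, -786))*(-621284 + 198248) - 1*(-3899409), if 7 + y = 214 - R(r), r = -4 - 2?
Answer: 736879731909 - 423036*sqrt(547) ≈ 7.3687e+11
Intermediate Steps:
r = -6
R(a) = 36
y = 171 (y = -7 + (214 - 1*36) = -7 + (214 - 36) = -7 + 178 = 171)
Y(B, H) = sqrt(547) (Y(B, H) = sqrt(376 + 171) = sqrt(547))
(-1741875 + Y(58, -786))*(-621284 + 198248) - 1*(-3899409) = (-1741875 + sqrt(547))*(-621284 + 198248) - 1*(-3899409) = (-1741875 + sqrt(547))*(-423036) + 3899409 = (736875832500 - 423036*sqrt(547)) + 3899409 = 736879731909 - 423036*sqrt(547)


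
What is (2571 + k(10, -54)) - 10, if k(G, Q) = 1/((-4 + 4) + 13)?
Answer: 33294/13 ≈ 2561.1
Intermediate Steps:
k(G, Q) = 1/13 (k(G, Q) = 1/(0 + 13) = 1/13)
(2571 + k(10, -54)) - 10 = (2571 + 1/13) - 10 = 33424/13 - 10 = 33294/13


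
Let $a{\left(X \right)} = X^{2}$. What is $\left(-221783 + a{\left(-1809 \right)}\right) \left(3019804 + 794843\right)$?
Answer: $11637335973606$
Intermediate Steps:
$\left(-221783 + a{\left(-1809 \right)}\right) \left(3019804 + 794843\right) = \left(-221783 + \left(-1809\right)^{2}\right) \left(3019804 + 794843\right) = \left(-221783 + 3272481\right) 3814647 = 3050698 \cdot 3814647 = 11637335973606$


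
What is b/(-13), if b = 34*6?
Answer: -204/13 ≈ -15.692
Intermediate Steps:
b = 204
b/(-13) = 204/(-13) = 204*(-1/13) = -204/13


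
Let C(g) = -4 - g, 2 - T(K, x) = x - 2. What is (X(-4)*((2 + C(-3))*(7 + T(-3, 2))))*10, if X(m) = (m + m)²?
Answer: 5760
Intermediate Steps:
T(K, x) = 4 - x (T(K, x) = 2 - (x - 2) = 2 - (-2 + x) = 2 + (2 - x) = 4 - x)
X(m) = 4*m² (X(m) = (2*m)² = 4*m²)
(X(-4)*((2 + C(-3))*(7 + T(-3, 2))))*10 = ((4*(-4)²)*((2 + (-4 - 1*(-3)))*(7 + (4 - 1*2))))*10 = ((4*16)*((2 + (-4 + 3))*(7 + (4 - 2))))*10 = (64*((2 - 1)*(7 + 2)))*10 = (64*(1*9))*10 = (64*9)*10 = 576*10 = 5760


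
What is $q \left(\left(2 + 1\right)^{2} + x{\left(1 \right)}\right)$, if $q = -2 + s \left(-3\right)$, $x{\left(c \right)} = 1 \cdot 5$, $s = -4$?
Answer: $140$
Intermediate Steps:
$x{\left(c \right)} = 5$
$q = 10$ ($q = -2 - -12 = -2 + 12 = 10$)
$q \left(\left(2 + 1\right)^{2} + x{\left(1 \right)}\right) = 10 \left(\left(2 + 1\right)^{2} + 5\right) = 10 \left(3^{2} + 5\right) = 10 \left(9 + 5\right) = 10 \cdot 14 = 140$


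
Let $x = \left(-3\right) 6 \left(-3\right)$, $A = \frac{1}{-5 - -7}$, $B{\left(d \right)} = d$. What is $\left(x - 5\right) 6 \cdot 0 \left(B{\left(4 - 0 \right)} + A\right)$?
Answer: $0$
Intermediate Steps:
$A = \frac{1}{2}$ ($A = \frac{1}{-5 + 7} = \frac{1}{2} \approx 0.5$)
$x = 54$ ($x = \left(-18\right) \left(-3\right) = 54$)
$\left(x - 5\right) 6 \cdot 0 \left(B{\left(4 - 0 \right)} + A\right) = \left(54 - 5\right) 6 \cdot 0 \left(\left(4 - 0\right) + \frac{1}{2}\right) = 49 \cdot 0 \left(\left(4 + 0\right) + \frac{1}{2}\right) = 0 \left(4 + \frac{1}{2}\right) = 0 \cdot \frac{9}{2} = 0$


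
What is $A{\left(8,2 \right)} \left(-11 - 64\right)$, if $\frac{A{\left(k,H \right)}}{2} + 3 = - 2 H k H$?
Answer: $10050$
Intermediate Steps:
$A{\left(k,H \right)} = -6 - 4 k H^{2}$ ($A{\left(k,H \right)} = -6 + 2 - 2 H k H = -6 + 2 - 2 H H k = -6 + 2 \left(- 2 k H^{2}\right) = -6 - 4 k H^{2}$)
$A{\left(8,2 \right)} \left(-11 - 64\right) = \left(-6 - 32 \cdot 2^{2}\right) \left(-11 - 64\right) = \left(-6 - 32 \cdot 4\right) \left(-75\right) = \left(-6 - 128\right) \left(-75\right) = \left(-134\right) \left(-75\right) = 10050$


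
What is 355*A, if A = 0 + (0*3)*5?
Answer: 0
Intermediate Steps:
A = 0 (A = 0 + 0*5 = 0 + 0 = 0)
355*A = 355*0 = 0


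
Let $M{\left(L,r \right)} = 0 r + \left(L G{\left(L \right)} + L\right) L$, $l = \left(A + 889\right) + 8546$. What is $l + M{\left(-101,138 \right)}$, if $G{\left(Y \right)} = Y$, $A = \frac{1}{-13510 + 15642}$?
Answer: $- \frac{2154737779}{2132} \approx -1.0107 \cdot 10^{6}$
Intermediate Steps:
$A = \frac{1}{2132} \approx 0.00046904$
$l = \frac{20115421}{2132}$ ($l = \left(\frac{1}{2132} + 889\right) + 8546 = \frac{1895349}{2132} + 8546 = \frac{20115421}{2132} \approx 9435.0$)
$M{\left(L,r \right)} = L \left(L + L^{2}\right)$ ($M{\left(L,r \right)} = 0 r + \left(L L + L\right) L = 0 + \left(L^{2} + L\right) L = 0 + \left(L + L^{2}\right) L = 0 + L \left(L + L^{2}\right) = L \left(L + L^{2}\right)$)
$l + M{\left(-101,138 \right)} = \frac{20115421}{2132} + \left(-101\right)^{2} \left(1 - 101\right) = \frac{20115421}{2132} + 10201 \left(-100\right) = \frac{20115421}{2132} - 1020100 = - \frac{2154737779}{2132}$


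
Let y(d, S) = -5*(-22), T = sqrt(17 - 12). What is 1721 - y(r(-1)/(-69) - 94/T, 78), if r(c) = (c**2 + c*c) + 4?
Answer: 1611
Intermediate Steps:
T = sqrt(5) ≈ 2.2361
r(c) = 4 + 2*c**2 (r(c) = (c**2 + c**2) + 4 = 2*c**2 + 4 = 4 + 2*c**2)
y(d, S) = 110
1721 - y(r(-1)/(-69) - 94/T, 78) = 1721 - 1*110 = 1721 - 110 = 1611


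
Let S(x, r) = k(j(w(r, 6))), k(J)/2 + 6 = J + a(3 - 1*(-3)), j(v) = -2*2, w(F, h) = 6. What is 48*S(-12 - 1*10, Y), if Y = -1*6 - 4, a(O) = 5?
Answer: -480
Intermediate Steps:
j(v) = -4
Y = -10 (Y = -6 - 4 = -10)
k(J) = -2 + 2*J (k(J) = -12 + 2*(J + 5) = -12 + 2*(5 + J) = -12 + (10 + 2*J) = -2 + 2*J)
S(x, r) = -10 (S(x, r) = -2 + 2*(-4) = -2 - 8 = -10)
48*S(-12 - 1*10, Y) = 48*(-10) = -480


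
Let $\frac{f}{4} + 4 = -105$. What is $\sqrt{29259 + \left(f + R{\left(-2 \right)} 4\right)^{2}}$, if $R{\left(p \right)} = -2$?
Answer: $9 \sqrt{2795} \approx 475.81$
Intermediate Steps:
$f = -436$ ($f = -16 + 4 \left(-105\right) = -16 - 420 = -436$)
$\sqrt{29259 + \left(f + R{\left(-2 \right)} 4\right)^{2}} = \sqrt{29259 + \left(-436 - 8\right)^{2}} = \sqrt{29259 + \left(-444\right)^{2}} = \sqrt{29259 + 197136} = \sqrt{226395} = 9 \sqrt{2795}$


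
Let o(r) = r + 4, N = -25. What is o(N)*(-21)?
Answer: 441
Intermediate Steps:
o(r) = 4 + r
o(N)*(-21) = (4 - 25)*(-21) = -21*(-21) = 441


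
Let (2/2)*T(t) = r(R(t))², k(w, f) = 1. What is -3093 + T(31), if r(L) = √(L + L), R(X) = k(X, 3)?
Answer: -3091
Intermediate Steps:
R(X) = 1
r(L) = √2*√L (r(L) = √(2*L) = √2*√L)
T(t) = 2 (T(t) = (√2*√1)² = (√2*1)² = (√2)² = 2)
-3093 + T(31) = -3093 + 2 = -3091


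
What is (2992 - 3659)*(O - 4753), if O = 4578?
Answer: 116725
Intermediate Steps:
(2992 - 3659)*(O - 4753) = (2992 - 3659)*(4578 - 4753) = -667*(-175) = 116725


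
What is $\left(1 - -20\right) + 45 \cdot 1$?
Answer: $66$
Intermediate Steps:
$\left(1 - -20\right) + 45 \cdot 1 = \left(1 + 20\right) + 45 = 21 + 45 = 66$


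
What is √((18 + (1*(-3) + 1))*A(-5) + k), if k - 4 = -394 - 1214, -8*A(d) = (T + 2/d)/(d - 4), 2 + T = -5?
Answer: I*√361270/15 ≈ 40.07*I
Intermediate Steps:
T = -7 (T = -2 - 5 = -7)
A(d) = -(-7 + 2/d)/(8*(-4 + d)) (A(d) = -(-7 + 2/d)/(8*(d - 4)) = -(-7 + 2/d)/(8*(-4 + d)))
k = -1604 (k = 4 + (-394 - 1214) = 4 - 1608 = -1604)
√((18 + (1*(-3) + 1))*A(-5) + k) = √((18 + (1*(-3) + 1))*((⅛)*(-2 + 7*(-5))/(-5*(-4 - 5))) - 1604) = √((18 + (-3 + 1))*((⅛)*(-⅕)*(-2 - 35)/(-9)) - 1604) = √((18 - 2)*((⅛)*(-⅕)*(-⅑)*(-37)) - 1604) = √(16*(-37/360) - 1604) = √(-74/45 - 1604) = √(-72254/45) = I*√361270/15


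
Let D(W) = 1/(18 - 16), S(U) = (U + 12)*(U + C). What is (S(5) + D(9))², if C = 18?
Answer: 613089/4 ≈ 1.5327e+5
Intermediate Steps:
S(U) = (12 + U)*(18 + U) (S(U) = (U + 12)*(U + 18) = (12 + U)*(18 + U))
D(W) = ½ (D(W) = 1/2 = ½)
(S(5) + D(9))² = ((216 + 5² + 30*5) + ½)² = ((216 + 25 + 150) + ½)² = (391 + ½)² = (783/2)² = 613089/4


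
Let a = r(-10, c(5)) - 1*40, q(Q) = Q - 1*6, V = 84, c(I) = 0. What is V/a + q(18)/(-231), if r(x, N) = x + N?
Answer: -3334/1925 ≈ -1.7319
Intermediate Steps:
r(x, N) = N + x
q(Q) = -6 + Q (q(Q) = Q - 6 = -6 + Q)
a = -50 (a = (0 - 10) - 1*40 = -10 - 40 = -50)
V/a + q(18)/(-231) = 84/(-50) + (-6 + 18)/(-231) = 84*(-1/50) + 12*(-1/231) = -42/25 - 4/77 = -3334/1925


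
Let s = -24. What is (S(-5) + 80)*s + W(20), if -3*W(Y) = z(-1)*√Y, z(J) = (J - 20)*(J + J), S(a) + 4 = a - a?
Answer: -1824 - 28*√5 ≈ -1886.6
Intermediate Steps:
S(a) = -4 (S(a) = -4 + (a - a) = -4 + 0 = -4)
z(J) = 2*J*(-20 + J) (z(J) = (-20 + J)*(2*J) = 2*J*(-20 + J))
W(Y) = -14*√Y (W(Y) = -2*(-1)*(-20 - 1)*√Y/3 = -2*(-1)*(-21)*√Y/3 = -14*√Y)
(S(-5) + 80)*s + W(20) = (-4 + 80)*(-24) - 28*√5 = 76*(-24) - 28*√5 = -1824 - 28*√5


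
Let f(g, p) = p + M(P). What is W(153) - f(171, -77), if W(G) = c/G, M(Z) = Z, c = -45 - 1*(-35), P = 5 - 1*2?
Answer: 11312/153 ≈ 73.935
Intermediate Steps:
P = 3 (P = 5 - 2 = 3)
c = -10 (c = -45 + 35 = -10)
W(G) = -10/G
f(g, p) = 3 + p (f(g, p) = p + 3 = 3 + p)
W(153) - f(171, -77) = -10/153 - (3 - 77) = -10*1/153 - 1*(-74) = -10/153 + 74 = 11312/153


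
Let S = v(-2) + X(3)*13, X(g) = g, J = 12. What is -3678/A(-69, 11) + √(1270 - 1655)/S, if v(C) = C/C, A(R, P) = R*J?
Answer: 613/138 + I*√385/40 ≈ 4.442 + 0.49054*I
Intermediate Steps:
A(R, P) = 12*R (A(R, P) = R*12 = 12*R)
v(C) = 1
S = 40 (S = 1 + 3*13 = 1 + 39 = 40)
-3678/A(-69, 11) + √(1270 - 1655)/S = -3678/(12*(-69)) + √(1270 - 1655)/40 = -3678/(-828) + √(-385)*(1/40) = -3678*(-1/828) + (I*√385)*(1/40) = 613/138 + I*√385/40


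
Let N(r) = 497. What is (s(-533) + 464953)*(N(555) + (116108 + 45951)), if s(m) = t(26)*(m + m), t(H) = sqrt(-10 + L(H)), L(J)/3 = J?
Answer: 75580899868 - 346569392*sqrt(17) ≈ 7.4152e+10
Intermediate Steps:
L(J) = 3*J
t(H) = sqrt(-10 + 3*H)
s(m) = 4*m*sqrt(17) (s(m) = sqrt(-10 + 3*26)*(m + m) = sqrt(-10 + 78)*(2*m) = sqrt(68)*(2*m) = (2*sqrt(17))*(2*m) = 4*m*sqrt(17))
(s(-533) + 464953)*(N(555) + (116108 + 45951)) = (4*(-533)*sqrt(17) + 464953)*(497 + (116108 + 45951)) = (-2132*sqrt(17) + 464953)*(497 + 162059) = (464953 - 2132*sqrt(17))*162556 = 75580899868 - 346569392*sqrt(17)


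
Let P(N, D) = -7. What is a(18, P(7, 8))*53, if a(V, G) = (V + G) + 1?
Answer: 636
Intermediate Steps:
a(V, G) = 1 + G + V (a(V, G) = (G + V) + 1 = 1 + G + V)
a(18, P(7, 8))*53 = (1 - 7 + 18)*53 = 12*53 = 636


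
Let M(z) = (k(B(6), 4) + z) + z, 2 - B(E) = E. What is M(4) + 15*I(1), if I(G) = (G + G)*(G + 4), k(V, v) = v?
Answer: 162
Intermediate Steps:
B(E) = 2 - E
I(G) = 2*G*(4 + G) (I(G) = (2*G)*(4 + G) = 2*G*(4 + G))
M(z) = 4 + 2*z (M(z) = (4 + z) + z = 4 + 2*z)
M(4) + 15*I(1) = (4 + 2*4) + 15*(2*1*(4 + 1)) = (4 + 8) + 15*(2*1*5) = 12 + 15*10 = 12 + 150 = 162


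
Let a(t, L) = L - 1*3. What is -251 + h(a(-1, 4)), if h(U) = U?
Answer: -250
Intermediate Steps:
a(t, L) = -3 + L (a(t, L) = L - 3 = -3 + L)
-251 + h(a(-1, 4)) = -251 + (-3 + 4) = -251 + 1 = -250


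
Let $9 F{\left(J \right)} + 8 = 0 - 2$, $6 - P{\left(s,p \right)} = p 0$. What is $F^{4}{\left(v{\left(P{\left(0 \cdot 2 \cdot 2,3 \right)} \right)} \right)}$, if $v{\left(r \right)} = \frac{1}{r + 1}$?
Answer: $\frac{10000}{6561} \approx 1.5242$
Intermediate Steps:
$P{\left(s,p \right)} = 6$ ($P{\left(s,p \right)} = 6 - p 0 = 6 - 0 = 6 + 0 = 6$)
$v{\left(r \right)} = \frac{1}{1 + r}$
$F{\left(J \right)} = - \frac{10}{9}$ ($F{\left(J \right)} = - \frac{8}{9} + \frac{0 - 2}{9} = - \frac{8}{9} + \frac{1}{9} \left(-2\right) = - \frac{8}{9} - \frac{2}{9} = - \frac{10}{9}$)
$F^{4}{\left(v{\left(P{\left(0 \cdot 2 \cdot 2,3 \right)} \right)} \right)} = \left(- \frac{10}{9}\right)^{4} = \frac{10000}{6561}$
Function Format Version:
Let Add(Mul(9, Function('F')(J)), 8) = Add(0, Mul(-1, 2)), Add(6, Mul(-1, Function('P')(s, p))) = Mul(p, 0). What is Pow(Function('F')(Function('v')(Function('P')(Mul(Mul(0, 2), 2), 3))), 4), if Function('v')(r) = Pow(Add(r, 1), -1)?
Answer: Rational(10000, 6561) ≈ 1.5242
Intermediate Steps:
Function('P')(s, p) = 6 (Function('P')(s, p) = Add(6, Mul(-1, Mul(p, 0))) = Add(6, Mul(-1, 0)) = Add(6, 0) = 6)
Function('v')(r) = Pow(Add(1, r), -1)
Function('F')(J) = Rational(-10, 9) (Function('F')(J) = Add(Rational(-8, 9), Mul(Rational(1, 9), Add(0, Mul(-1, 2)))) = Add(Rational(-8, 9), Mul(Rational(1, 9), Add(0, -2))) = Add(Rational(-8, 9), Mul(Rational(1, 9), -2)) = Add(Rational(-8, 9), Rational(-2, 9)) = Rational(-10, 9))
Pow(Function('F')(Function('v')(Function('P')(Mul(Mul(0, 2), 2), 3))), 4) = Pow(Rational(-10, 9), 4) = Rational(10000, 6561)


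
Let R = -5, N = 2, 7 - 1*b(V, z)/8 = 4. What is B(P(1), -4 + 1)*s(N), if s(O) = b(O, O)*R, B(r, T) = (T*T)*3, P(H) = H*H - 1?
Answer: -3240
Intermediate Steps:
b(V, z) = 24 (b(V, z) = 56 - 8*4 = 56 - 32 = 24)
P(H) = -1 + H**2 (P(H) = H**2 - 1 = -1 + H**2)
B(r, T) = 3*T**2 (B(r, T) = T**2*3 = 3*T**2)
s(O) = -120 (s(O) = 24*(-5) = -120)
B(P(1), -4 + 1)*s(N) = (3*(-4 + 1)**2)*(-120) = (3*(-3)**2)*(-120) = (3*9)*(-120) = 27*(-120) = -3240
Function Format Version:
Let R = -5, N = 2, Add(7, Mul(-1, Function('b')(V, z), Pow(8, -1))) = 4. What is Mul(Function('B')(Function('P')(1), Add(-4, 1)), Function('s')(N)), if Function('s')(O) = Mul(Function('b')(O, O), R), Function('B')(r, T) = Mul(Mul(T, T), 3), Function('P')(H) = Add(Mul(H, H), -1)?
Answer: -3240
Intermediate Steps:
Function('b')(V, z) = 24 (Function('b')(V, z) = Add(56, Mul(-8, 4)) = Add(56, -32) = 24)
Function('P')(H) = Add(-1, Pow(H, 2)) (Function('P')(H) = Add(Pow(H, 2), -1) = Add(-1, Pow(H, 2)))
Function('B')(r, T) = Mul(3, Pow(T, 2)) (Function('B')(r, T) = Mul(Pow(T, 2), 3) = Mul(3, Pow(T, 2)))
Function('s')(O) = -120 (Function('s')(O) = Mul(24, -5) = -120)
Mul(Function('B')(Function('P')(1), Add(-4, 1)), Function('s')(N)) = Mul(Mul(3, Pow(Add(-4, 1), 2)), -120) = Mul(Mul(3, Pow(-3, 2)), -120) = Mul(Mul(3, 9), -120) = Mul(27, -120) = -3240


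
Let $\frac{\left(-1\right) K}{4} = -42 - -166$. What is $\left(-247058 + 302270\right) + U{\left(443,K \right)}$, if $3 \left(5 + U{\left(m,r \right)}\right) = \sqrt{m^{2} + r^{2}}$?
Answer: $55207 + \frac{\sqrt{442265}}{3} \approx 55429.0$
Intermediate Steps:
$K = -496$ ($K = - 4 \left(-42 - -166\right) = - 4 \left(-42 + 166\right) = \left(-4\right) 124 = -496$)
$U{\left(m,r \right)} = -5 + \frac{\sqrt{m^{2} + r^{2}}}{3}$
$\left(-247058 + 302270\right) + U{\left(443,K \right)} = \left(-247058 + 302270\right) - \left(5 - \frac{\sqrt{443^{2} + \left(-496\right)^{2}}}{3}\right) = 55212 - \left(5 - \frac{\sqrt{196249 + 246016}}{3}\right) = 55212 - \left(5 - \frac{\sqrt{442265}}{3}\right) = 55207 + \frac{\sqrt{442265}}{3}$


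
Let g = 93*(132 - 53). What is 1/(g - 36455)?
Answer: -1/29108 ≈ -3.4355e-5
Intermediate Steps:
g = 7347 (g = 93*79 = 7347)
1/(g - 36455) = 1/(7347 - 36455) = 1/(-29108) = -1/29108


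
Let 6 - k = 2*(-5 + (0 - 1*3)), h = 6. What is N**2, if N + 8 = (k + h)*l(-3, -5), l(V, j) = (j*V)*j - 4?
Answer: 4928400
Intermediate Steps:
l(V, j) = -4 + V*j**2 (l(V, j) = (V*j)*j - 4 = V*j**2 - 4 = -4 + V*j**2)
k = 22 (k = 6 - 2*(-5 + (0 - 1*3)) = 6 - 2*(-5 + (0 - 3)) = 6 - 2*(-5 - 3) = 6 - 2*(-8) = 6 - 1*(-16) = 6 + 16 = 22)
N = -2220 (N = -8 + (22 + 6)*(-4 - 3*(-5)**2) = -8 + 28*(-4 - 3*25) = -8 + 28*(-4 - 75) = -8 + 28*(-79) = -8 - 2212 = -2220)
N**2 = (-2220)**2 = 4928400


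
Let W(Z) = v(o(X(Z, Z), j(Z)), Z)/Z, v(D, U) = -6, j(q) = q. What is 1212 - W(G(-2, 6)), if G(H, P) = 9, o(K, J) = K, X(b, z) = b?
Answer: 3638/3 ≈ 1212.7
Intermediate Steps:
W(Z) = -6/Z
1212 - W(G(-2, 6)) = 1212 - (-6)/9 = 1212 - 1*(-2/3) = 1212 + 2/3 = 3638/3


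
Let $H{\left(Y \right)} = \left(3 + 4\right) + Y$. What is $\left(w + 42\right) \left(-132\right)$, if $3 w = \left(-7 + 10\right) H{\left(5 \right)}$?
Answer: $-7128$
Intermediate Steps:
$H{\left(Y \right)} = 7 + Y$
$w = 12$ ($w = \frac{\left(-7 + 10\right) \left(7 + 5\right)}{3} = \frac{3 \cdot 12}{3} = \frac{1}{3} \cdot 36 = 12$)
$\left(w + 42\right) \left(-132\right) = \left(12 + 42\right) \left(-132\right) = 54 \left(-132\right) = -7128$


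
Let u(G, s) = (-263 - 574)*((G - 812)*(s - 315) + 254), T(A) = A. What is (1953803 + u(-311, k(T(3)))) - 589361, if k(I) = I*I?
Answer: -286473162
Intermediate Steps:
k(I) = I²
u(G, s) = -212598 - 837*(-812 + G)*(-315 + s) (u(G, s) = -837*((-812 + G)*(-315 + s) + 254) = -837*(254 + (-812 + G)*(-315 + s)) = -212598 - 837*(-812 + G)*(-315 + s))
(1953803 + u(-311, k(T(3)))) - 589361 = (1953803 + (-214300458 + 263655*(-311) + 679644*3² - 837*(-311)*3²)) - 589361 = (1953803 + (-214300458 - 81996705 + 679644*9 - 837*(-311)*9)) - 589361 = (1953803 + (-214300458 - 81996705 + 6116796 + 2342763)) - 589361 = (1953803 - 287837604) - 589361 = -285883801 - 589361 = -286473162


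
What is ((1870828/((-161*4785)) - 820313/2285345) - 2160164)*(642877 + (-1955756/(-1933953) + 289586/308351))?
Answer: -105846316516022318336957180266927/76218300109109031489 ≈ -1.3887e+12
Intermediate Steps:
((1870828/((-161*4785)) - 820313/2285345) - 2160164)*(642877 + (-1955756/(-1933953) + 289586/308351)) = ((1870828/(-770385) - 820313*1/2285345) - 2160164)*(642877 + (-1955756*(-1/1933953) + 289586*(1/308351))) = ((1870828*(-1/770385) - 820313/2285345) - 2160164)*(642877 + (1955756/1933953 + 289586/308351)) = ((-1870828/770385 - 820313/2285345) - 2160164)*(642877 + 61216054306/31386123237) = (-33844443077/12142037985 - 2160164)*(20177477964287155/31386123237) = -26228827186272617/12142037985*20177477964287155/31386123237 = -105846316516022318336957180266927/76218300109109031489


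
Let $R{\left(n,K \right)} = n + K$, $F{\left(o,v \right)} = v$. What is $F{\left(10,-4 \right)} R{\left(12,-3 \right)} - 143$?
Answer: $-179$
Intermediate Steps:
$R{\left(n,K \right)} = K + n$
$F{\left(10,-4 \right)} R{\left(12,-3 \right)} - 143 = - 4 \left(-3 + 12\right) - 143 = \left(-4\right) 9 - 143 = -36 - 143 = -179$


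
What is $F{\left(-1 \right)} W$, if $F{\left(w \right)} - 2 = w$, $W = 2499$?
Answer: $2499$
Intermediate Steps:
$F{\left(w \right)} = 2 + w$
$F{\left(-1 \right)} W = \left(2 - 1\right) 2499 = 1 \cdot 2499 = 2499$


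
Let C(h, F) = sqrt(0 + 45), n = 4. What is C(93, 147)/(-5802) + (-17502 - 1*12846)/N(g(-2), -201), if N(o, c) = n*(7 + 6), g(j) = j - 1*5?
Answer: -7587/13 - sqrt(5)/1934 ≈ -583.62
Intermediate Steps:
g(j) = -5 + j (g(j) = j - 5 = -5 + j)
N(o, c) = 52 (N(o, c) = 4*(7 + 6) = 4*13 = 52)
C(h, F) = 3*sqrt(5) (C(h, F) = sqrt(45) = 3*sqrt(5))
C(93, 147)/(-5802) + (-17502 - 1*12846)/N(g(-2), -201) = (3*sqrt(5))/(-5802) + (-17502 - 1*12846)/52 = (3*sqrt(5))*(-1/5802) + (-17502 - 12846)*(1/52) = -sqrt(5)/1934 - 30348*1/52 = -sqrt(5)/1934 - 7587/13 = -7587/13 - sqrt(5)/1934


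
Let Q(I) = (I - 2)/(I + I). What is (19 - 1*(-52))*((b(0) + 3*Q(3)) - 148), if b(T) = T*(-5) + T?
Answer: -20945/2 ≈ -10473.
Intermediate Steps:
b(T) = -4*T (b(T) = -5*T + T = -4*T)
Q(I) = (-2 + I)/(2*I) (Q(I) = (-2 + I)/((2*I)) = (-2 + I)*(1/(2*I)) = (-2 + I)/(2*I))
(19 - 1*(-52))*((b(0) + 3*Q(3)) - 148) = (19 - 1*(-52))*((-4*0 + 3*((1/2)*(-2 + 3)/3)) - 148) = (19 + 52)*((0 + 3*((1/2)*(1/3)*1)) - 148) = 71*((0 + 3*(1/6)) - 148) = 71*((0 + 1/2) - 148) = 71*(1/2 - 148) = 71*(-295/2) = -20945/2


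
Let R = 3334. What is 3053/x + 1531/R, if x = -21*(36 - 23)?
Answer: -9760739/910182 ≈ -10.724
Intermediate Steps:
x = -273 (x = -21*13 = -273)
3053/x + 1531/R = 3053/(-273) + 1531/3334 = 3053*(-1/273) + 1531*(1/3334) = -3053/273 + 1531/3334 = -9760739/910182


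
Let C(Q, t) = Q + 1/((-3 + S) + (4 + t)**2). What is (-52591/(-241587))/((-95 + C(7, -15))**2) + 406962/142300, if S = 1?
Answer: 317050973875690381/110860252404388650 ≈ 2.8599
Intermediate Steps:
C(Q, t) = Q + 1/(-2 + (4 + t)**2) (C(Q, t) = Q + 1/((-3 + 1) + (4 + t)**2) = Q + 1/(-2 + (4 + t)**2))
(-52591/(-241587))/((-95 + C(7, -15))**2) + 406962/142300 = (-52591/(-241587))/((-95 + (1 - 2*7 + 7*(4 - 15)**2)/(-2 + (4 - 15)**2))**2) + 406962/142300 = (-52591*(-1/241587))/((-95 + (1 - 14 + 7*(-11)**2)/(-2 + (-11)**2))**2) + 406962*(1/142300) = 52591/(241587*((-95 + (1 - 14 + 7*121)/(-2 + 121))**2)) + 203481/71150 = 52591/(241587*((-95 + (1 - 14 + 847)/119)**2)) + 203481/71150 = 52591/(241587*((-95 + (1/119)*834)**2)) + 203481/71150 = 52591/(241587*((-95 + 834/119)**2)) + 203481/71150 = 52591/(241587*((-10471/119)**2)) + 203481/71150 = 52591/(241587*(109641841/14161)) + 203481/71150 = (52591/241587)*(14161/109641841) + 203481/71150 = 43808303/1558120202451 + 203481/71150 = 317050973875690381/110860252404388650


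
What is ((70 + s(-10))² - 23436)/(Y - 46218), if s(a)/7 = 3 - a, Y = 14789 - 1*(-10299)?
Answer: -497/4226 ≈ -0.11761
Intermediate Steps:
Y = 25088 (Y = 14789 + 10299 = 25088)
s(a) = 21 - 7*a (s(a) = 7*(3 - a) = 21 - 7*a)
((70 + s(-10))² - 23436)/(Y - 46218) = ((70 + (21 - 7*(-10)))² - 23436)/(25088 - 46218) = ((70 + (21 + 70))² - 23436)/(-21130) = ((70 + 91)² - 23436)*(-1/21130) = (161² - 23436)*(-1/21130) = (25921 - 23436)*(-1/21130) = 2485*(-1/21130) = -497/4226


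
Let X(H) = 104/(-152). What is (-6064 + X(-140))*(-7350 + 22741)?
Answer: -1773489539/19 ≈ -9.3342e+7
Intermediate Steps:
X(H) = -13/19 (X(H) = 104*(-1/152) = -13/19)
(-6064 + X(-140))*(-7350 + 22741) = (-6064 - 13/19)*(-7350 + 22741) = -115229/19*15391 = -1773489539/19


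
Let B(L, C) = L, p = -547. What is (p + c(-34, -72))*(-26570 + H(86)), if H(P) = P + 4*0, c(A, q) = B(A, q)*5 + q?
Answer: 20895876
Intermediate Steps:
c(A, q) = q + 5*A (c(A, q) = A*5 + q = 5*A + q = q + 5*A)
H(P) = P (H(P) = P + 0 = P)
(p + c(-34, -72))*(-26570 + H(86)) = (-547 + (-72 + 5*(-34)))*(-26570 + 86) = (-547 + (-72 - 170))*(-26484) = (-547 - 242)*(-26484) = -789*(-26484) = 20895876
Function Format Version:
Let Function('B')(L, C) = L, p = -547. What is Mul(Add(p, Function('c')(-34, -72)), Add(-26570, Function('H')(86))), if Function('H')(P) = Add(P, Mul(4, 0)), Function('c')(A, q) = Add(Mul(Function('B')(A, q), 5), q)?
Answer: 20895876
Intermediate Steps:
Function('c')(A, q) = Add(q, Mul(5, A)) (Function('c')(A, q) = Add(Mul(A, 5), q) = Add(Mul(5, A), q) = Add(q, Mul(5, A)))
Function('H')(P) = P (Function('H')(P) = Add(P, 0) = P)
Mul(Add(p, Function('c')(-34, -72)), Add(-26570, Function('H')(86))) = Mul(Add(-547, Add(-72, Mul(5, -34))), Add(-26570, 86)) = Mul(Add(-547, Add(-72, -170)), -26484) = Mul(Add(-547, -242), -26484) = Mul(-789, -26484) = 20895876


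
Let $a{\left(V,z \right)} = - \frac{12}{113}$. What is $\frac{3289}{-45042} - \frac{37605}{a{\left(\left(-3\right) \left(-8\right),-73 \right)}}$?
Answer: $\frac{31899976477}{90084} \approx 3.5411 \cdot 10^{5}$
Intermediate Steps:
$a{\left(V,z \right)} = - \frac{12}{113}$ ($a{\left(V,z \right)} = \left(-12\right) \frac{1}{113} = - \frac{12}{113}$)
$\frac{3289}{-45042} - \frac{37605}{a{\left(\left(-3\right) \left(-8\right),-73 \right)}} = \frac{3289}{-45042} - \frac{37605}{- \frac{12}{113}} = 3289 \left(- \frac{1}{45042}\right) - - \frac{1416455}{4} = - \frac{3289}{45042} + \frac{1416455}{4} = \frac{31899976477}{90084}$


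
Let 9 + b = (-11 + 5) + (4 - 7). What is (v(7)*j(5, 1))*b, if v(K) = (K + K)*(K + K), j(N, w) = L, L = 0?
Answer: 0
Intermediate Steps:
j(N, w) = 0
v(K) = 4*K² (v(K) = (2*K)*(2*K) = 4*K²)
b = -18 (b = -9 + ((-11 + 5) + (4 - 7)) = -9 + (-6 - 3) = -9 - 9 = -18)
(v(7)*j(5, 1))*b = ((4*7²)*0)*(-18) = ((4*49)*0)*(-18) = (196*0)*(-18) = 0*(-18) = 0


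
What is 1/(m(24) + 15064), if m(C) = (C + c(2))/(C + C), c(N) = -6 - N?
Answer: 3/45193 ≈ 6.6382e-5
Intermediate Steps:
m(C) = (-8 + C)/(2*C) (m(C) = (C + (-6 - 1*2))/(C + C) = (C + (-6 - 2))/((2*C)) = (C - 8)*(1/(2*C)) = (-8 + C)*(1/(2*C)) = (-8 + C)/(2*C))
1/(m(24) + 15064) = 1/((1/2)*(-8 + 24)/24 + 15064) = 1/((1/2)*(1/24)*16 + 15064) = 1/(1/3 + 15064) = 1/(45193/3) = 3/45193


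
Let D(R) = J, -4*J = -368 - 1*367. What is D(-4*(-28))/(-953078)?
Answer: -105/544616 ≈ -0.00019280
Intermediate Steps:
J = 735/4 (J = -(-368 - 1*367)/4 = -(-368 - 367)/4 = -¼*(-735) = 735/4 ≈ 183.75)
D(R) = 735/4
D(-4*(-28))/(-953078) = (735/4)/(-953078) = (735/4)*(-1/953078) = -105/544616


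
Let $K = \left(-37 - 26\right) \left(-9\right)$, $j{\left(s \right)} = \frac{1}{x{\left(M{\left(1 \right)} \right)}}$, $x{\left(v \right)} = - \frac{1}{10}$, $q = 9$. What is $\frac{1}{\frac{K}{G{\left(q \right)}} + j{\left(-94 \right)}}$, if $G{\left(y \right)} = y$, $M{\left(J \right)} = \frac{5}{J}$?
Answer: $\frac{1}{53} \approx 0.018868$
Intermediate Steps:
$x{\left(v \right)} = - \frac{1}{10}$ ($x{\left(v \right)} = \left(-1\right) \frac{1}{10} = - \frac{1}{10}$)
$j{\left(s \right)} = -10$ ($j{\left(s \right)} = \frac{1}{- \frac{1}{10}} = -10$)
$K = 567$ ($K = \left(-63\right) \left(-9\right) = 567$)
$\frac{1}{\frac{K}{G{\left(q \right)}} + j{\left(-94 \right)}} = \frac{1}{\frac{567}{9} - 10} = \frac{1}{567 \cdot \frac{1}{9} - 10} = \frac{1}{63 - 10} = \frac{1}{53}$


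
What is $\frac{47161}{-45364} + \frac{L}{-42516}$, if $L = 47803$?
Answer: $- \frac{260852023}{120543489} \approx -2.164$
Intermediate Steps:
$\frac{47161}{-45364} + \frac{L}{-42516} = \frac{47161}{-45364} + \frac{47803}{-42516} = 47161 \left(- \frac{1}{45364}\right) + 47803 \left(- \frac{1}{42516}\right) = - \frac{47161}{45364} - \frac{47803}{42516} = - \frac{260852023}{120543489}$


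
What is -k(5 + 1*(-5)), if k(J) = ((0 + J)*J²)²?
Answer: 0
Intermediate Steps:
k(J) = J⁶ (k(J) = (J*J²)² = (J³)² = J⁶)
-k(5 + 1*(-5)) = -(5 + 1*(-5))⁶ = -(5 - 5)⁶ = -1*0⁶ = -1*0 = 0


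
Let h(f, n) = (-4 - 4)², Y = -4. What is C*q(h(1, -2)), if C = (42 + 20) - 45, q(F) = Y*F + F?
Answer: -3264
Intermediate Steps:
h(f, n) = 64 (h(f, n) = (-8)² = 64)
q(F) = -3*F (q(F) = -4*F + F = -3*F)
C = 17 (C = 62 - 45 = 17)
C*q(h(1, -2)) = 17*(-3*64) = 17*(-192) = -3264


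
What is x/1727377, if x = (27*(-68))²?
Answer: 3370896/1727377 ≈ 1.9515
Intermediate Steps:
x = 3370896 (x = (-1836)² = 3370896)
x/1727377 = 3370896/1727377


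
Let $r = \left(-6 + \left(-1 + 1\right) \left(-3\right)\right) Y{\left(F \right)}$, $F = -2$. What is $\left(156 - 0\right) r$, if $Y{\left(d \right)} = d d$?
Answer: $-3744$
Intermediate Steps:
$Y{\left(d \right)} = d^{2}$
$r = -24$ ($r = \left(-6 + \left(-1 + 1\right) \left(-3\right)\right) \left(-2\right)^{2} = \left(-6 + 0 \left(-3\right)\right) 4 = \left(-6 + 0\right) 4 = \left(-6\right) 4 = -24$)
$\left(156 - 0\right) r = \left(156 - 0\right) \left(-24\right) = \left(156 + 0\right) \left(-24\right) = 156 \left(-24\right) = -3744$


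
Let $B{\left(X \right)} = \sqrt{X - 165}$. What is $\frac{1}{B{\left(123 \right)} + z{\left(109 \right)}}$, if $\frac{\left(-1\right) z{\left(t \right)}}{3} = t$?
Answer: $- \frac{109}{35657} - \frac{i \sqrt{42}}{106971} \approx -0.0030569 - 6.0584 \cdot 10^{-5} i$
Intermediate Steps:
$B{\left(X \right)} = \sqrt{-165 + X}$
$z{\left(t \right)} = - 3 t$
$\frac{1}{B{\left(123 \right)} + z{\left(109 \right)}} = \frac{1}{\sqrt{-165 + 123} - 327} = \frac{1}{\sqrt{-42} - 327} = \frac{1}{i \sqrt{42} - 327} = \frac{1}{-327 + i \sqrt{42}}$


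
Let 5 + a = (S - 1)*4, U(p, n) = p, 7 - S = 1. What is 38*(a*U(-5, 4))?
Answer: -2850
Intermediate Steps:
S = 6 (S = 7 - 1*1 = 7 - 1 = 6)
a = 15 (a = -5 + (6 - 1)*4 = -5 + 5*4 = -5 + 20 = 15)
38*(a*U(-5, 4)) = 38*(15*(-5)) = 38*(-75) = -2850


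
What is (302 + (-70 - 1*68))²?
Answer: 26896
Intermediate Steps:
(302 + (-70 - 1*68))² = (302 + (-70 - 68))² = (302 - 138)² = 164² = 26896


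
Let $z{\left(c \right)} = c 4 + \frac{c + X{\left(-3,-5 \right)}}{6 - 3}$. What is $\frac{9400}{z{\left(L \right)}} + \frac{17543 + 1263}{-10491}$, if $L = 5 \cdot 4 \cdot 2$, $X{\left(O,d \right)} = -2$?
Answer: $\frac{143052346}{2717169} \approx 52.648$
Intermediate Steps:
$L = 40$ ($L = 20 \cdot 2 = 40$)
$z{\left(c \right)} = - \frac{2}{3} + \frac{13 c}{3}$ ($z{\left(c \right)} = c 4 + \frac{c - 2}{6 - 3} = 4 c + \frac{-2 + c}{3} = 4 c + \left(-2 + c\right) \frac{1}{3} = 4 c + \left(- \frac{2}{3} + \frac{c}{3}\right) = - \frac{2}{3} + \frac{13 c}{3}$)
$\frac{9400}{z{\left(L \right)}} + \frac{17543 + 1263}{-10491} = \frac{9400}{- \frac{2}{3} + \frac{13}{3} \cdot 40} + \frac{17543 + 1263}{-10491} = \frac{9400}{- \frac{2}{3} + \frac{520}{3}} + 18806 \left(- \frac{1}{10491}\right) = \frac{9400}{\frac{518}{3}} - \frac{18806}{10491} = 9400 \cdot \frac{3}{518} - \frac{18806}{10491} = \frac{14100}{259} - \frac{18806}{10491} = \frac{143052346}{2717169}$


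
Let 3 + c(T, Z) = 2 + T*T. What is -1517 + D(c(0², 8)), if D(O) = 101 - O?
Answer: -1415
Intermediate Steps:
c(T, Z) = -1 + T² (c(T, Z) = -3 + (2 + T*T) = -3 + (2 + T²) = -1 + T²)
-1517 + D(c(0², 8)) = -1517 + (101 - (-1 + (0²)²)) = -1517 + (101 - (-1 + 0²)) = -1517 + (101 - (-1 + 0)) = -1517 + (101 - 1*(-1)) = -1517 + (101 + 1) = -1517 + 102 = -1415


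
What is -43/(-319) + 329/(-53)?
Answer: -102672/16907 ≈ -6.0728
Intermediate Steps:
-43/(-319) + 329/(-53) = -43*(-1/319) + 329*(-1/53) = 43/319 - 329/53 = -102672/16907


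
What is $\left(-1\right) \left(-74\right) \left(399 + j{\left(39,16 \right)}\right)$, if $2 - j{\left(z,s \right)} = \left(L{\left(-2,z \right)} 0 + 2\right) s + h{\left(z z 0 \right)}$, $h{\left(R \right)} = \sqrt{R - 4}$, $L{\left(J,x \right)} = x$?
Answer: $27306 - 148 i \approx 27306.0 - 148.0 i$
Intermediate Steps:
$h{\left(R \right)} = \sqrt{-4 + R}$
$j{\left(z,s \right)} = 2 - 2 i - 2 s$ ($j{\left(z,s \right)} = 2 - \left(\left(z 0 + 2\right) s + \sqrt{-4 + z z 0}\right) = 2 - \left(\left(0 + 2\right) s + \sqrt{-4 + z^{2} \cdot 0}\right) = 2 - \left(2 s + \sqrt{-4 + 0}\right) = 2 - \left(2 s + \sqrt{-4}\right) = 2 - \left(2 s + 2 i\right) = 2 - \left(2 i + 2 s\right) = 2 - 2 i - 2 s$)
$\left(-1\right) \left(-74\right) \left(399 + j{\left(39,16 \right)}\right) = \left(-1\right) \left(-74\right) \left(399 - \left(30 + 2 i\right)\right) = 74 \left(399 - \left(30 + 2 i\right)\right) = 74 \left(369 - 2 i\right) = 27306 - 148 i$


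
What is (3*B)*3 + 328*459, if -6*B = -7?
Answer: 301125/2 ≈ 1.5056e+5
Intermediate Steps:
B = 7/6 (B = -⅙*(-7) = 7/6 ≈ 1.1667)
(3*B)*3 + 328*459 = (3*(7/6))*3 + 328*459 = (7/2)*3 + 150552 = 21/2 + 150552 = 301125/2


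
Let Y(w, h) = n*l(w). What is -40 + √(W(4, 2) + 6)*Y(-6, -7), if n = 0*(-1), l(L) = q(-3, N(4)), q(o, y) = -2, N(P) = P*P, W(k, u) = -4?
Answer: -40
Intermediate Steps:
N(P) = P²
l(L) = -2
n = 0
Y(w, h) = 0 (Y(w, h) = 0*(-2) = 0)
-40 + √(W(4, 2) + 6)*Y(-6, -7) = -40 + √(-4 + 6)*0 = -40 + √2*0 = -40 + 0 = -40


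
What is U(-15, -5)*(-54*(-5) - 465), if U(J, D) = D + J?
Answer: 3900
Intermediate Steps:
U(-15, -5)*(-54*(-5) - 465) = (-5 - 15)*(-54*(-5) - 465) = -20*(270 - 465) = -20*(-195) = 3900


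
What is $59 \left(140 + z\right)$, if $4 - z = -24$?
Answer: $9912$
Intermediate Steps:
$z = 28$ ($z = 4 - -24 = 4 + 24 = 28$)
$59 \left(140 + z\right) = 59 \left(140 + 28\right) = 59 \cdot 168 = 9912$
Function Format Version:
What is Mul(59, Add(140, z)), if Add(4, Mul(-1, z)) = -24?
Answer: 9912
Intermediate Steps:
z = 28 (z = Add(4, Mul(-1, -24)) = Add(4, 24) = 28)
Mul(59, Add(140, z)) = Mul(59, Add(140, 28)) = Mul(59, 168) = 9912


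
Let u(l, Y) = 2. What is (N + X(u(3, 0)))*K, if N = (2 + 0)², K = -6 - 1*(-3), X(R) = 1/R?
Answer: -27/2 ≈ -13.500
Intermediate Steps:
X(R) = 1/R
K = -3 (K = -6 + 3 = -3)
N = 4 (N = 2² = 4)
(N + X(u(3, 0)))*K = (4 + 1/2)*(-3) = (4 + ½)*(-3) = (9/2)*(-3) = -27/2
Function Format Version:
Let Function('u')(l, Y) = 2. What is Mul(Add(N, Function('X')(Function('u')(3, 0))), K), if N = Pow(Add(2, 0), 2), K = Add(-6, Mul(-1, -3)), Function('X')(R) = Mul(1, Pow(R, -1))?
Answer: Rational(-27, 2) ≈ -13.500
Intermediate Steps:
Function('X')(R) = Pow(R, -1)
K = -3 (K = Add(-6, 3) = -3)
N = 4 (N = Pow(2, 2) = 4)
Mul(Add(N, Function('X')(Function('u')(3, 0))), K) = Mul(Add(4, Pow(2, -1)), -3) = Mul(Add(4, Rational(1, 2)), -3) = Mul(Rational(9, 2), -3) = Rational(-27, 2)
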